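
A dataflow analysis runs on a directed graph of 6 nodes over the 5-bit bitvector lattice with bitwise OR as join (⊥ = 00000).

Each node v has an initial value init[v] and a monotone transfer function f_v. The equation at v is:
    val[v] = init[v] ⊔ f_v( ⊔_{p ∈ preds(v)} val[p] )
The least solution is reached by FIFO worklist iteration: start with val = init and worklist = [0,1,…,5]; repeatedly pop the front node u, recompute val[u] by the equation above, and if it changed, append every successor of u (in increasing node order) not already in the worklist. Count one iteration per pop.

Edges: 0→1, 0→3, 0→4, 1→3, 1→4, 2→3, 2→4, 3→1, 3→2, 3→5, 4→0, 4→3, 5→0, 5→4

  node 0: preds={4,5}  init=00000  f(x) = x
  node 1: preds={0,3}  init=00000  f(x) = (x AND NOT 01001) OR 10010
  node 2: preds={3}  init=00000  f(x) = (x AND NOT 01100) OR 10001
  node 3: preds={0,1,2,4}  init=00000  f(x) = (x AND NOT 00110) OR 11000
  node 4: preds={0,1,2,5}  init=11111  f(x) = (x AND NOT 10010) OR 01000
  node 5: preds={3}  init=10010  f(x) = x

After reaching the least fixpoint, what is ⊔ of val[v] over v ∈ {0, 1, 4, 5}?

11111

Trace (10 dequeues):
  [1] u=0 | in 11111 | out 11111 | prev 00000 | push {}
  [2] u=1 | in 11111 | out 10110 | prev 00000 | push {}
  [3] u=2 | in 00000 | out 10001 | prev 00000 | push {}
  [4] u=3 | in 11111 | out 11001 | prev 00000 | push {1,2}
  [5] u=4 | in 11111 | out 11111 | ==
  [6] u=5 | in 11001 | out 11011 | prev 10010 | push {0,4}
  [7] u=1 | in 11111 | out 10110 | ==
  [8] u=2 | in 11001 | out 10001 | ==
  [9] u=0 | in 11111 | out 11111 | ==
  [10] u=4 | in 11111 | out 11111 | ==

Converged values:
  [0] 11111
  [1] 10110
  [2] 10001
  [3] 11001
  [4] 11111
  [5] 11011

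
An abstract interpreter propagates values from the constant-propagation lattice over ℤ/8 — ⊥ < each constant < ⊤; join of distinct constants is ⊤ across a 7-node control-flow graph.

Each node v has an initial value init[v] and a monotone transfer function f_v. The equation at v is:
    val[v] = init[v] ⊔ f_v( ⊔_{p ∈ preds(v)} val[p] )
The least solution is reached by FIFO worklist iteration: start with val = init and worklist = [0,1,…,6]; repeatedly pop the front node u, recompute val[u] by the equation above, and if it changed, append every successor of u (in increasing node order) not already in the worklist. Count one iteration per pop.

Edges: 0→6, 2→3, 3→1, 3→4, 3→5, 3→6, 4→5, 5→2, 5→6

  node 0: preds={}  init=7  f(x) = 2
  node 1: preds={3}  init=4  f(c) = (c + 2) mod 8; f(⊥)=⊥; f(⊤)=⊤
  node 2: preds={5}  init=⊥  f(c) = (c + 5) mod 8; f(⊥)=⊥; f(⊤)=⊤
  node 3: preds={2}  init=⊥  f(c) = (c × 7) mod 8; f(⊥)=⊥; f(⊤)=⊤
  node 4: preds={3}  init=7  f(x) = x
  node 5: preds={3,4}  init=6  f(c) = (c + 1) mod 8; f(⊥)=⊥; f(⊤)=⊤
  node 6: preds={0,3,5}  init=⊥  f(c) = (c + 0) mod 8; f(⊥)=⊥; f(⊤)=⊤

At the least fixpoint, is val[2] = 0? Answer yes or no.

Iteration log — 14 steps:
  step 1. node 0  ⊔preds=⊥  new=⊤  old=7  +wl: 
  step 2. node 1  ⊔preds=⊥  new=4  stable
  step 3. node 2  ⊔preds=6  new=3  old=⊥  +wl: 
  step 4. node 3  ⊔preds=3  new=5  old=⊥  +wl: 1
  step 5. node 4  ⊔preds=5  new=⊤  old=7  +wl: 
  step 6. node 5  ⊔preds=⊤  new=⊤  old=6  +wl: 2
  step 7. node 6  ⊔preds=⊤  new=⊤  old=⊥  +wl: 
  step 8. node 1  ⊔preds=5  new=⊤  old=4  +wl: 
  step 9. node 2  ⊔preds=⊤  new=⊤  old=3  +wl: 3
  step 10. node 3  ⊔preds=⊤  new=⊤  old=5  +wl: 1,4,5,6
  step 11. node 1  ⊔preds=⊤  new=⊤  stable
  step 12. node 4  ⊔preds=⊤  new=⊤  stable
  step 13. node 5  ⊔preds=⊤  new=⊤  stable
  step 14. node 6  ⊔preds=⊤  new=⊤  stable

Least fixpoint reached:
  node 0: ⊤
  node 1: ⊤
  node 2: ⊤
  node 3: ⊤
  node 4: ⊤
  node 5: ⊤
  node 6: ⊤

no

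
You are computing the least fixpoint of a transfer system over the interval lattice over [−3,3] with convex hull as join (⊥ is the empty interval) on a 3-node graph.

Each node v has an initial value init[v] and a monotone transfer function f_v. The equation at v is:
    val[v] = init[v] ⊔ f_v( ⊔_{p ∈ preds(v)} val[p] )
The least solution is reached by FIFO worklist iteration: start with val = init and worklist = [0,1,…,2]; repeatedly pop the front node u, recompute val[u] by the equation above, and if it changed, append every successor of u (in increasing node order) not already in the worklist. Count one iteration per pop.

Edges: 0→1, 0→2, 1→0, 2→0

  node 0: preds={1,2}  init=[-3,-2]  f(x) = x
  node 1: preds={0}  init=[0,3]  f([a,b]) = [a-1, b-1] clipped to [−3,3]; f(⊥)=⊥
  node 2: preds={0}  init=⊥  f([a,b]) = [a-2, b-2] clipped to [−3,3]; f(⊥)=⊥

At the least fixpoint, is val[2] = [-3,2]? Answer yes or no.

no

Worklist (4 pops):
  #1 pop 0: in=[0,3] → [-3,3] (was [-3,-2]); enqueue []
  #2 pop 1: in=[-3,3] → [-3,3] (was [0,3]); enqueue [0]
  #3 pop 2: in=[-3,3] → [-3,1] (was ⊥); enqueue []
  #4 pop 0: in=[-3,3] → [-3,3] (no change)

Fixpoint:
  val[0] = [-3,3]
  val[1] = [-3,3]
  val[2] = [-3,1]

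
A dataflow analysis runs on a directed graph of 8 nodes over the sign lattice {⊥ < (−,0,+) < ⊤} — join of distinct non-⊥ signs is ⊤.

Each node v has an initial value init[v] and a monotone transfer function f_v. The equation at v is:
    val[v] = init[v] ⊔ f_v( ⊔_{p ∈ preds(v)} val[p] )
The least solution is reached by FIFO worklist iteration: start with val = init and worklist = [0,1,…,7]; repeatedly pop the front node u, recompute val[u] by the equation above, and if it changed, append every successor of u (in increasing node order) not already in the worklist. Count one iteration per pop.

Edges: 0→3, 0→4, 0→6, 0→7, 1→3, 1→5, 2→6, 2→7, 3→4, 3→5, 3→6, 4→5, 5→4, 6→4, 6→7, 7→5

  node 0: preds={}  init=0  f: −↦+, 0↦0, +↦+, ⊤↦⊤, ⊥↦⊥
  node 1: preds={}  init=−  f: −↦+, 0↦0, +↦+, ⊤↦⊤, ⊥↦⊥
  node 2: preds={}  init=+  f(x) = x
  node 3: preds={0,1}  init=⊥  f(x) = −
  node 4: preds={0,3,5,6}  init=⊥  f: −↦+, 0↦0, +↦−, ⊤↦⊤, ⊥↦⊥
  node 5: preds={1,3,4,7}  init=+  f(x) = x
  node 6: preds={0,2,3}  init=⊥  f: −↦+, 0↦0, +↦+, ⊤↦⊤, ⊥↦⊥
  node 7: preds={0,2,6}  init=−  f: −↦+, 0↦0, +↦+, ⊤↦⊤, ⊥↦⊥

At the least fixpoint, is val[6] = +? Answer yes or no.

Trace (10 dequeues):
  [1] u=0 | in ⊥ | out 0 | ==
  [2] u=1 | in ⊥ | out − | ==
  [3] u=2 | in ⊥ | out + | ==
  [4] u=3 | in ⊤ | out − | prev ⊥ | push {}
  [5] u=4 | in ⊤ | out ⊤ | prev ⊥ | push {}
  [6] u=5 | in ⊤ | out ⊤ | prev + | push {4}
  [7] u=6 | in ⊤ | out ⊤ | prev ⊥ | push {}
  [8] u=7 | in ⊤ | out ⊤ | prev − | push {5}
  [9] u=4 | in ⊤ | out ⊤ | ==
  [10] u=5 | in ⊤ | out ⊤ | ==

Converged values:
  [0] 0
  [1] −
  [2] +
  [3] −
  [4] ⊤
  [5] ⊤
  [6] ⊤
  [7] ⊤

no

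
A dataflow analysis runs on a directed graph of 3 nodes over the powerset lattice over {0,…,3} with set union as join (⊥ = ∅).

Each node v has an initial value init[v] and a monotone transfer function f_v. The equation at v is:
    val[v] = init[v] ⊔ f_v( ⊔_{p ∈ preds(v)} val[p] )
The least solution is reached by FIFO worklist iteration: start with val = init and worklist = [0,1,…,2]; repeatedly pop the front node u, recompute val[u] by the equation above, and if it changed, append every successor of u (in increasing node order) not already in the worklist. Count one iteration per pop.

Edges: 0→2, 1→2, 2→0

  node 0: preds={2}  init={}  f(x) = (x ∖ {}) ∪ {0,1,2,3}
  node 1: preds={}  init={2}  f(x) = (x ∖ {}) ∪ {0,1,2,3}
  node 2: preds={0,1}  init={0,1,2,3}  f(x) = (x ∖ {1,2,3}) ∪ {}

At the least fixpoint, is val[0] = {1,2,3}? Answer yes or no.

Trace (3 dequeues):
  [1] u=0 | in {0,1,2,3} | out {0,1,2,3} | prev {} | push {}
  [2] u=1 | in {} | out {0,1,2,3} | prev {2} | push {}
  [3] u=2 | in {0,1,2,3} | out {0,1,2,3} | ==

Converged values:
  [0] {0,1,2,3}
  [1] {0,1,2,3}
  [2] {0,1,2,3}

no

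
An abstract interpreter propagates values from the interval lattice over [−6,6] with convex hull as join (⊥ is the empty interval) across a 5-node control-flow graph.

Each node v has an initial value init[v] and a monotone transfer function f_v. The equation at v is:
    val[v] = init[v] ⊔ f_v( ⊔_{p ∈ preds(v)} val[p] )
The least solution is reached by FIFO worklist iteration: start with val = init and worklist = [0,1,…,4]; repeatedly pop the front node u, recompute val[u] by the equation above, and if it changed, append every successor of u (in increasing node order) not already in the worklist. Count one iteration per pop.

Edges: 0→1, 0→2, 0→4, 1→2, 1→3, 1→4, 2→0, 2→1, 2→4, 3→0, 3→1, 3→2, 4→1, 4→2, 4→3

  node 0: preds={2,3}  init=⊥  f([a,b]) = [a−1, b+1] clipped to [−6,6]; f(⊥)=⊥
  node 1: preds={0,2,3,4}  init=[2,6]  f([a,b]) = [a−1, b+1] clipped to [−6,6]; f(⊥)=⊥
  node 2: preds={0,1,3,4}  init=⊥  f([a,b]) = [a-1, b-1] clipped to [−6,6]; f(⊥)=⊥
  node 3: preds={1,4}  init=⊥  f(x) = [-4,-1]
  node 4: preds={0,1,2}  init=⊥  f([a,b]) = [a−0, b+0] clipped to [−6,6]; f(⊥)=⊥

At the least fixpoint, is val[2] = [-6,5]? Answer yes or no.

yes

Worklist (15 pops):
  #1 pop 0: in=⊥ → ⊥ (no change)
  #2 pop 1: in=⊥ → [2,6] (no change)
  #3 pop 2: in=[2,6] → [1,5] (was ⊥); enqueue [0,1]
  #4 pop 3: in=[2,6] → [-4,-1] (was ⊥); enqueue [2]
  #5 pop 4: in=[1,6] → [1,6] (was ⊥); enqueue [3]
  #6 pop 0: in=[-4,5] → [-5,6] (was ⊥); enqueue [4]
  #7 pop 1: in=[-5,6] → [-6,6] (was [2,6]); enqueue []
  #8 pop 2: in=[-6,6] → [-6,5] (was [1,5]); enqueue [0,1]
  #9 pop 3: in=[-6,6] → [-4,-1] (no change)
  #10 pop 4: in=[-6,6] → [-6,6] (was [1,6]); enqueue [2,3]
  #11 pop 0: in=[-6,5] → [-6,6] (was [-5,6]); enqueue [4]
  #12 pop 1: in=[-6,6] → [-6,6] (no change)
  #13 pop 2: in=[-6,6] → [-6,5] (no change)
  #14 pop 3: in=[-6,6] → [-4,-1] (no change)
  #15 pop 4: in=[-6,6] → [-6,6] (no change)

Fixpoint:
  val[0] = [-6,6]
  val[1] = [-6,6]
  val[2] = [-6,5]
  val[3] = [-4,-1]
  val[4] = [-6,6]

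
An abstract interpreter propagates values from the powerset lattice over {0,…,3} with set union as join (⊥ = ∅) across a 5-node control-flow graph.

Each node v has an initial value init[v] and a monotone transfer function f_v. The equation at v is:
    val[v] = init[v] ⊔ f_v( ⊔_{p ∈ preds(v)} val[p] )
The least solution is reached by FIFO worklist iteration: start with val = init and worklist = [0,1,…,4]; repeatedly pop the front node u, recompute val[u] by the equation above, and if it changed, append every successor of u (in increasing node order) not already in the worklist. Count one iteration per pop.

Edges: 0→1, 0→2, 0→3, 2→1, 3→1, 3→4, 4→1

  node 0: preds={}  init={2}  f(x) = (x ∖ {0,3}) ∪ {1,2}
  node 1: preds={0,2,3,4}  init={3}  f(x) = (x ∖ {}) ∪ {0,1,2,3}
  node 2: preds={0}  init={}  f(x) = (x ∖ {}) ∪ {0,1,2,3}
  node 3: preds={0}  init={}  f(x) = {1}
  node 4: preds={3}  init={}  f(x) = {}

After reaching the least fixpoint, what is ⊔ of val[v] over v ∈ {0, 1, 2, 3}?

Worklist (6 pops):
  #1 pop 0: in={} → {1,2} (was {2}); enqueue []
  #2 pop 1: in={1,2} → {0,1,2,3} (was {3}); enqueue []
  #3 pop 2: in={1,2} → {0,1,2,3} (was {}); enqueue [1]
  #4 pop 3: in={1,2} → {1} (was {}); enqueue []
  #5 pop 4: in={1} → {} (no change)
  #6 pop 1: in={0,1,2,3} → {0,1,2,3} (no change)

Fixpoint:
  val[0] = {1,2}
  val[1] = {0,1,2,3}
  val[2] = {0,1,2,3}
  val[3] = {1}
  val[4] = {}

{0,1,2,3}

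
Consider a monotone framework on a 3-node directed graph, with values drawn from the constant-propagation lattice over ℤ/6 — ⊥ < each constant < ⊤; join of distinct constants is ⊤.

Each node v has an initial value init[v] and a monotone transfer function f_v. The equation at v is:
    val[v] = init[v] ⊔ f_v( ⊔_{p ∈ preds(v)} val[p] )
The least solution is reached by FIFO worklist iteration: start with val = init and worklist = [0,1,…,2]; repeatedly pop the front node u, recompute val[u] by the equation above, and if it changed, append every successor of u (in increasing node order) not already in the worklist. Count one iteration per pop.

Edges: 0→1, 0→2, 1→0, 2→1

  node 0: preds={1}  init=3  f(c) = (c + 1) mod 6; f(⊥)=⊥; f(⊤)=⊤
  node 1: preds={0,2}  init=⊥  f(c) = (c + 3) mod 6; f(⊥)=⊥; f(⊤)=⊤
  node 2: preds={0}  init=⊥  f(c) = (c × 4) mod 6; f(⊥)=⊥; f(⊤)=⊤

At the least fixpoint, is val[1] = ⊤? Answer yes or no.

yes

Worklist (8 pops):
  #1 pop 0: in=⊥ → 3 (no change)
  #2 pop 1: in=3 → 0 (was ⊥); enqueue [0]
  #3 pop 2: in=3 → 0 (was ⊥); enqueue [1]
  #4 pop 0: in=0 → ⊤ (was 3); enqueue [2]
  #5 pop 1: in=⊤ → ⊤ (was 0); enqueue [0]
  #6 pop 2: in=⊤ → ⊤ (was 0); enqueue [1]
  #7 pop 0: in=⊤ → ⊤ (no change)
  #8 pop 1: in=⊤ → ⊤ (no change)

Fixpoint:
  val[0] = ⊤
  val[1] = ⊤
  val[2] = ⊤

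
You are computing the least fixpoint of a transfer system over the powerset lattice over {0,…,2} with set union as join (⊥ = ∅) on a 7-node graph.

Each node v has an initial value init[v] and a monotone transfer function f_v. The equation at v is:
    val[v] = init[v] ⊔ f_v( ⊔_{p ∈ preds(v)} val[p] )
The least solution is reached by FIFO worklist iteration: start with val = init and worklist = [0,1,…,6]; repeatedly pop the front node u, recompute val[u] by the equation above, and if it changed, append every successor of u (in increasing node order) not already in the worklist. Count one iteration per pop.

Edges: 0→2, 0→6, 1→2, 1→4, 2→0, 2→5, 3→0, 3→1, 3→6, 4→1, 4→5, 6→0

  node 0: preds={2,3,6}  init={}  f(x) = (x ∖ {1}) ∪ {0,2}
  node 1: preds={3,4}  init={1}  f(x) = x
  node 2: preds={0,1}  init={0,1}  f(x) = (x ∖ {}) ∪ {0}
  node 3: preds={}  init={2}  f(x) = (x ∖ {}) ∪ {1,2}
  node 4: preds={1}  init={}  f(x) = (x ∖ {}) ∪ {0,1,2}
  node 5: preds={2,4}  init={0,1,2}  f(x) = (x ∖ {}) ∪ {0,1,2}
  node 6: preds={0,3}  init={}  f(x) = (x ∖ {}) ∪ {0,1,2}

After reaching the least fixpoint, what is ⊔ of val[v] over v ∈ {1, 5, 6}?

{0,1,2}

Trace (11 dequeues):
  [1] u=0 | in {0,1,2} | out {0,2} | prev {} | push {}
  [2] u=1 | in {2} | out {1,2} | prev {1} | push {}
  [3] u=2 | in {0,1,2} | out {0,1,2} | prev {0,1} | push {0}
  [4] u=3 | in {} | out {1,2} | prev {2} | push {1}
  [5] u=4 | in {1,2} | out {0,1,2} | prev {} | push {}
  [6] u=5 | in {0,1,2} | out {0,1,2} | ==
  [7] u=6 | in {0,1,2} | out {0,1,2} | prev {} | push {}
  [8] u=0 | in {0,1,2} | out {0,2} | ==
  [9] u=1 | in {0,1,2} | out {0,1,2} | prev {1,2} | push {2,4}
  [10] u=2 | in {0,1,2} | out {0,1,2} | ==
  [11] u=4 | in {0,1,2} | out {0,1,2} | ==

Converged values:
  [0] {0,2}
  [1] {0,1,2}
  [2] {0,1,2}
  [3] {1,2}
  [4] {0,1,2}
  [5] {0,1,2}
  [6] {0,1,2}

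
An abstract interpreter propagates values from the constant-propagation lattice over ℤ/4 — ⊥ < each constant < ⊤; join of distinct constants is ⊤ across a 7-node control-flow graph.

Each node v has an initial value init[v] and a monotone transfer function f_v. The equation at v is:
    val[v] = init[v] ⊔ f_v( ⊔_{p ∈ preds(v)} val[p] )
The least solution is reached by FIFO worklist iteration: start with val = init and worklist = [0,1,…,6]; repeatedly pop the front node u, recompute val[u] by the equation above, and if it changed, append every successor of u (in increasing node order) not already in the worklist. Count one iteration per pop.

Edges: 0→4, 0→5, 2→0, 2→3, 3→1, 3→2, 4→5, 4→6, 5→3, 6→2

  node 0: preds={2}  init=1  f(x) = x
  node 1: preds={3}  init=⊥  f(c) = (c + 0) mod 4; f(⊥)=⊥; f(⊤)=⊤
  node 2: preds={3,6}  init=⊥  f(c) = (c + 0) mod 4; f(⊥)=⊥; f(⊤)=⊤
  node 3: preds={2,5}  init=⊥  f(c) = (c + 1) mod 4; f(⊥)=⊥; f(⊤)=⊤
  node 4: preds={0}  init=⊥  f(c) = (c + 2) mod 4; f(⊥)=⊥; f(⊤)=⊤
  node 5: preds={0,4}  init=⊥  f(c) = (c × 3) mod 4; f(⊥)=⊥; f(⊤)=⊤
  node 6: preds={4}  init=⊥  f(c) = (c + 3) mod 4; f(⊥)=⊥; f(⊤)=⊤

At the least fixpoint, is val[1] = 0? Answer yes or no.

Iteration log — 16 steps:
  step 1. node 0  ⊔preds=⊥  new=1  stable
  step 2. node 1  ⊔preds=⊥  new=⊥  stable
  step 3. node 2  ⊔preds=⊥  new=⊥  stable
  step 4. node 3  ⊔preds=⊥  new=⊥  stable
  step 5. node 4  ⊔preds=1  new=3  old=⊥  +wl: 
  step 6. node 5  ⊔preds=⊤  new=⊤  old=⊥  +wl: 3
  step 7. node 6  ⊔preds=3  new=2  old=⊥  +wl: 2
  step 8. node 3  ⊔preds=⊤  new=⊤  old=⊥  +wl: 1
  step 9. node 2  ⊔preds=⊤  new=⊤  old=⊥  +wl: 0,3
  step 10. node 1  ⊔preds=⊤  new=⊤  old=⊥  +wl: 
  step 11. node 0  ⊔preds=⊤  new=⊤  old=1  +wl: 4,5
  step 12. node 3  ⊔preds=⊤  new=⊤  stable
  step 13. node 4  ⊔preds=⊤  new=⊤  old=3  +wl: 6
  step 14. node 5  ⊔preds=⊤  new=⊤  stable
  step 15. node 6  ⊔preds=⊤  new=⊤  old=2  +wl: 2
  step 16. node 2  ⊔preds=⊤  new=⊤  stable

Least fixpoint reached:
  node 0: ⊤
  node 1: ⊤
  node 2: ⊤
  node 3: ⊤
  node 4: ⊤
  node 5: ⊤
  node 6: ⊤

no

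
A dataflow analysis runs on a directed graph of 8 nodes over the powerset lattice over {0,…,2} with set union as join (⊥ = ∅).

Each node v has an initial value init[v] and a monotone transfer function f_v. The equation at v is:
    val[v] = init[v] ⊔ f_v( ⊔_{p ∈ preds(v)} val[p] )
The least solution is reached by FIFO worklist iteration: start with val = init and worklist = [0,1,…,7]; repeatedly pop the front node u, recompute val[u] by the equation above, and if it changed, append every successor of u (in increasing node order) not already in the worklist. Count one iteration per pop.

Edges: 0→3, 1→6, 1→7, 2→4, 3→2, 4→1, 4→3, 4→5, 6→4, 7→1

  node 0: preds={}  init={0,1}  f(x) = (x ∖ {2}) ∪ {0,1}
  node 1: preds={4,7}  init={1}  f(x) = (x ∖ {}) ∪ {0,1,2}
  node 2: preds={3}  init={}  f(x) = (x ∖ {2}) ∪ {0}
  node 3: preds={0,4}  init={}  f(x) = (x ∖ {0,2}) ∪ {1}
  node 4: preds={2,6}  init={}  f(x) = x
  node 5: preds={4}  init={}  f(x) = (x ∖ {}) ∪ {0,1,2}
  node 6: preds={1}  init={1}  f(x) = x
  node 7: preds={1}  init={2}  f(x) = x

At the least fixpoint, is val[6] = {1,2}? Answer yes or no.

Iteration log — 15 steps:
  step 1. node 0  ⊔preds={}  new={0,1}  stable
  step 2. node 1  ⊔preds={2}  new={0,1,2}  old={1}  +wl: 
  step 3. node 2  ⊔preds={}  new={0}  old={}  +wl: 
  step 4. node 3  ⊔preds={0,1}  new={1}  old={}  +wl: 2
  step 5. node 4  ⊔preds={0,1}  new={0,1}  old={}  +wl: 1,3
  step 6. node 5  ⊔preds={0,1}  new={0,1,2}  old={}  +wl: 
  step 7. node 6  ⊔preds={0,1,2}  new={0,1,2}  old={1}  +wl: 4
  step 8. node 7  ⊔preds={0,1,2}  new={0,1,2}  old={2}  +wl: 
  step 9. node 2  ⊔preds={1}  new={0,1}  old={0}  +wl: 
  step 10. node 1  ⊔preds={0,1,2}  new={0,1,2}  stable
  step 11. node 3  ⊔preds={0,1}  new={1}  stable
  step 12. node 4  ⊔preds={0,1,2}  new={0,1,2}  old={0,1}  +wl: 1,3,5
  step 13. node 1  ⊔preds={0,1,2}  new={0,1,2}  stable
  step 14. node 3  ⊔preds={0,1,2}  new={1}  stable
  step 15. node 5  ⊔preds={0,1,2}  new={0,1,2}  stable

Least fixpoint reached:
  node 0: {0,1}
  node 1: {0,1,2}
  node 2: {0,1}
  node 3: {1}
  node 4: {0,1,2}
  node 5: {0,1,2}
  node 6: {0,1,2}
  node 7: {0,1,2}

no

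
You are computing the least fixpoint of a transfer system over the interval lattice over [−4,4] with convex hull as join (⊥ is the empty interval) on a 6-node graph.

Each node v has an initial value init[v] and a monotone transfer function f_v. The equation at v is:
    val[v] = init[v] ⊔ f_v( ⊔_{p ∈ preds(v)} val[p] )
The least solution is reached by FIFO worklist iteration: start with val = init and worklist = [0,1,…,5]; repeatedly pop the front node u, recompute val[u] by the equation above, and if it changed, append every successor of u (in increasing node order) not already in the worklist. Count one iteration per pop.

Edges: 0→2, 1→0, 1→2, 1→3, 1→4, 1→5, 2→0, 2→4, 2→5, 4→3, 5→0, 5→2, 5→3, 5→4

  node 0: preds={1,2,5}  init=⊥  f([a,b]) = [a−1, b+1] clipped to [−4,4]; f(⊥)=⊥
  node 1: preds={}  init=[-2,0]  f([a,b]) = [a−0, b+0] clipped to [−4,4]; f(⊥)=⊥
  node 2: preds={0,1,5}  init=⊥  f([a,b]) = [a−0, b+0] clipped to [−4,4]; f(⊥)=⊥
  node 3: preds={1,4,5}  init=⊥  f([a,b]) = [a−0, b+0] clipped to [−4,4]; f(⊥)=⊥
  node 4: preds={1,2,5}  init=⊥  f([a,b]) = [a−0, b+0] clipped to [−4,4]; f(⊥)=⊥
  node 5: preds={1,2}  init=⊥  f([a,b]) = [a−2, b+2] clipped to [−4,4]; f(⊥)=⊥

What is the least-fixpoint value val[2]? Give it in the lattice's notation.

Iteration log — 16 steps:
  step 1. node 0  ⊔preds=[-2,0]  new=[-3,1]  old=⊥  +wl: 
  step 2. node 1  ⊔preds=⊥  new=[-2,0]  stable
  step 3. node 2  ⊔preds=[-3,1]  new=[-3,1]  old=⊥  +wl: 0
  step 4. node 3  ⊔preds=[-2,0]  new=[-2,0]  old=⊥  +wl: 
  step 5. node 4  ⊔preds=[-3,1]  new=[-3,1]  old=⊥  +wl: 3
  step 6. node 5  ⊔preds=[-3,1]  new=[-4,3]  old=⊥  +wl: 2,4
  step 7. node 0  ⊔preds=[-4,3]  new=[-4,4]  old=[-3,1]  +wl: 
  step 8. node 3  ⊔preds=[-4,3]  new=[-4,3]  old=[-2,0]  +wl: 
  step 9. node 2  ⊔preds=[-4,4]  new=[-4,4]  old=[-3,1]  +wl: 0,5
  step 10. node 4  ⊔preds=[-4,4]  new=[-4,4]  old=[-3,1]  +wl: 3
  step 11. node 0  ⊔preds=[-4,4]  new=[-4,4]  stable
  step 12. node 5  ⊔preds=[-4,4]  new=[-4,4]  old=[-4,3]  +wl: 0,2,4
  step 13. node 3  ⊔preds=[-4,4]  new=[-4,4]  old=[-4,3]  +wl: 
  step 14. node 0  ⊔preds=[-4,4]  new=[-4,4]  stable
  step 15. node 2  ⊔preds=[-4,4]  new=[-4,4]  stable
  step 16. node 4  ⊔preds=[-4,4]  new=[-4,4]  stable

Least fixpoint reached:
  node 0: [-4,4]
  node 1: [-2,0]
  node 2: [-4,4]
  node 3: [-4,4]
  node 4: [-4,4]
  node 5: [-4,4]

[-4,4]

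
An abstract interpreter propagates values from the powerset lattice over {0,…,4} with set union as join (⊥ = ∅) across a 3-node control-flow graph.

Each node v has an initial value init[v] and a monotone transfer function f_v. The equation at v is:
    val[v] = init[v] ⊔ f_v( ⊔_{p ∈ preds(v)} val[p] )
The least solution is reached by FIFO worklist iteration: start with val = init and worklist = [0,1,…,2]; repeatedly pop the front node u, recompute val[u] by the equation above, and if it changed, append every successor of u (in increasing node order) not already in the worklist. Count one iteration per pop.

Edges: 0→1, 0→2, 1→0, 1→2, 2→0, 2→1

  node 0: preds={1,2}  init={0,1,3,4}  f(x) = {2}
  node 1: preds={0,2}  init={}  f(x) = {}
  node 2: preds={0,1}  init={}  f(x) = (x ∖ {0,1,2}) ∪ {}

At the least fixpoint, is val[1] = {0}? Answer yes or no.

no

Trace (5 dequeues):
  [1] u=0 | in {} | out {0,1,2,3,4} | prev {0,1,3,4} | push {}
  [2] u=1 | in {0,1,2,3,4} | out {} | ==
  [3] u=2 | in {0,1,2,3,4} | out {3,4} | prev {} | push {0,1}
  [4] u=0 | in {3,4} | out {0,1,2,3,4} | ==
  [5] u=1 | in {0,1,2,3,4} | out {} | ==

Converged values:
  [0] {0,1,2,3,4}
  [1] {}
  [2] {3,4}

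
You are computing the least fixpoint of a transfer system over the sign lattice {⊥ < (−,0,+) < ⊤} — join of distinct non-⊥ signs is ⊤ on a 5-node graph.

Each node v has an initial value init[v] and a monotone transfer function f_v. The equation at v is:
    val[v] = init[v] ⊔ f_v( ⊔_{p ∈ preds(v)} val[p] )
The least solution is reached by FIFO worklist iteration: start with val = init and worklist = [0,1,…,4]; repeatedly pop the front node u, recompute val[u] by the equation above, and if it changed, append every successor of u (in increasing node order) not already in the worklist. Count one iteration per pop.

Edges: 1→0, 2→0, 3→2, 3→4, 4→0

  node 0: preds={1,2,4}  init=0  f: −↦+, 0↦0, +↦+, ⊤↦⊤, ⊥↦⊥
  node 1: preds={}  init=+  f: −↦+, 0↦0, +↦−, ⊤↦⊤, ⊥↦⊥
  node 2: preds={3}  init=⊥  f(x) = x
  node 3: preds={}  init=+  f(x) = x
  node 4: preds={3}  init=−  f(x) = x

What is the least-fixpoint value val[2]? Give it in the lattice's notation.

+

Worklist (6 pops):
  #1 pop 0: in=⊤ → ⊤ (was 0); enqueue []
  #2 pop 1: in=⊥ → + (no change)
  #3 pop 2: in=+ → + (was ⊥); enqueue [0]
  #4 pop 3: in=⊥ → + (no change)
  #5 pop 4: in=+ → ⊤ (was −); enqueue []
  #6 pop 0: in=⊤ → ⊤ (no change)

Fixpoint:
  val[0] = ⊤
  val[1] = +
  val[2] = +
  val[3] = +
  val[4] = ⊤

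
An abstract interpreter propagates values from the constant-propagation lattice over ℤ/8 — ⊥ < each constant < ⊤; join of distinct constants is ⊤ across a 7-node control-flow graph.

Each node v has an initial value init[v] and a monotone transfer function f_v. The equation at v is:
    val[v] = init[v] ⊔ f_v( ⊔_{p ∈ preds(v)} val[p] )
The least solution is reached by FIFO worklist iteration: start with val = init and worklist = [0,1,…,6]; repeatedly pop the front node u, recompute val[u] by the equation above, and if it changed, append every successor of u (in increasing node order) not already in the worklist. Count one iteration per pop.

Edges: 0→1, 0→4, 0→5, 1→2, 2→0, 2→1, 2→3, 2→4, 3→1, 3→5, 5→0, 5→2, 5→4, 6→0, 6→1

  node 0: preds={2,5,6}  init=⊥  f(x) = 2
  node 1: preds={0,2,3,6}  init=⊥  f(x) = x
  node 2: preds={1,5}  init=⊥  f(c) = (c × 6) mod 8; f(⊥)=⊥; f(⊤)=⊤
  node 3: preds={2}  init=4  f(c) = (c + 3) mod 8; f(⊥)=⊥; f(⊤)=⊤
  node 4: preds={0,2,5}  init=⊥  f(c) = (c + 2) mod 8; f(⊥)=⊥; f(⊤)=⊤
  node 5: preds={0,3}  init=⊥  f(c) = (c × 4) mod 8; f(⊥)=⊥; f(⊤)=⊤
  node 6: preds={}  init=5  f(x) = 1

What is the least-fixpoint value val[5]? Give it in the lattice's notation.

⊤

Trace (11 dequeues):
  [1] u=0 | in 5 | out 2 | prev ⊥ | push {}
  [2] u=1 | in ⊤ | out ⊤ | prev ⊥ | push {}
  [3] u=2 | in ⊤ | out ⊤ | prev ⊥ | push {0,1}
  [4] u=3 | in ⊤ | out ⊤ | prev 4 | push {}
  [5] u=4 | in ⊤ | out ⊤ | prev ⊥ | push {}
  [6] u=5 | in ⊤ | out ⊤ | prev ⊥ | push {2,4}
  [7] u=6 | in ⊥ | out ⊤ | prev 5 | push {}
  [8] u=0 | in ⊤ | out 2 | ==
  [9] u=1 | in ⊤ | out ⊤ | ==
  [10] u=2 | in ⊤ | out ⊤ | ==
  [11] u=4 | in ⊤ | out ⊤ | ==

Converged values:
  [0] 2
  [1] ⊤
  [2] ⊤
  [3] ⊤
  [4] ⊤
  [5] ⊤
  [6] ⊤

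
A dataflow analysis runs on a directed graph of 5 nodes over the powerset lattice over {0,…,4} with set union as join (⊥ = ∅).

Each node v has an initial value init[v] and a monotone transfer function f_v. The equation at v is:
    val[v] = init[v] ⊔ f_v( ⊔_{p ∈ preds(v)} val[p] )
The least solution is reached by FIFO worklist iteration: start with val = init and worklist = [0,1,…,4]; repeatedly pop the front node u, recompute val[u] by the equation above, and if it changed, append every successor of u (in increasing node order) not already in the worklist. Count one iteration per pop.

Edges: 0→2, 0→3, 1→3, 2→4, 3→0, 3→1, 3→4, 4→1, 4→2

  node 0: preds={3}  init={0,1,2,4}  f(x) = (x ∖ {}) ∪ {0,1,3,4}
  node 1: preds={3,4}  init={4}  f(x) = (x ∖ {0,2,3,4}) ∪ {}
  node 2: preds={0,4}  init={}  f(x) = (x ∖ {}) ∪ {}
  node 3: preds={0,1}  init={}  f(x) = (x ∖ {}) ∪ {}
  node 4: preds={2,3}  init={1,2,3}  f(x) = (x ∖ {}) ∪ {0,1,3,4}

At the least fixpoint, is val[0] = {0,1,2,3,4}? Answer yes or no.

yes

Iteration log — 8 steps:
  step 1. node 0  ⊔preds={}  new={0,1,2,3,4}  old={0,1,2,4}  +wl: 
  step 2. node 1  ⊔preds={1,2,3}  new={1,4}  old={4}  +wl: 
  step 3. node 2  ⊔preds={0,1,2,3,4}  new={0,1,2,3,4}  old={}  +wl: 
  step 4. node 3  ⊔preds={0,1,2,3,4}  new={0,1,2,3,4}  old={}  +wl: 0,1
  step 5. node 4  ⊔preds={0,1,2,3,4}  new={0,1,2,3,4}  old={1,2,3}  +wl: 2
  step 6. node 0  ⊔preds={0,1,2,3,4}  new={0,1,2,3,4}  stable
  step 7. node 1  ⊔preds={0,1,2,3,4}  new={1,4}  stable
  step 8. node 2  ⊔preds={0,1,2,3,4}  new={0,1,2,3,4}  stable

Least fixpoint reached:
  node 0: {0,1,2,3,4}
  node 1: {1,4}
  node 2: {0,1,2,3,4}
  node 3: {0,1,2,3,4}
  node 4: {0,1,2,3,4}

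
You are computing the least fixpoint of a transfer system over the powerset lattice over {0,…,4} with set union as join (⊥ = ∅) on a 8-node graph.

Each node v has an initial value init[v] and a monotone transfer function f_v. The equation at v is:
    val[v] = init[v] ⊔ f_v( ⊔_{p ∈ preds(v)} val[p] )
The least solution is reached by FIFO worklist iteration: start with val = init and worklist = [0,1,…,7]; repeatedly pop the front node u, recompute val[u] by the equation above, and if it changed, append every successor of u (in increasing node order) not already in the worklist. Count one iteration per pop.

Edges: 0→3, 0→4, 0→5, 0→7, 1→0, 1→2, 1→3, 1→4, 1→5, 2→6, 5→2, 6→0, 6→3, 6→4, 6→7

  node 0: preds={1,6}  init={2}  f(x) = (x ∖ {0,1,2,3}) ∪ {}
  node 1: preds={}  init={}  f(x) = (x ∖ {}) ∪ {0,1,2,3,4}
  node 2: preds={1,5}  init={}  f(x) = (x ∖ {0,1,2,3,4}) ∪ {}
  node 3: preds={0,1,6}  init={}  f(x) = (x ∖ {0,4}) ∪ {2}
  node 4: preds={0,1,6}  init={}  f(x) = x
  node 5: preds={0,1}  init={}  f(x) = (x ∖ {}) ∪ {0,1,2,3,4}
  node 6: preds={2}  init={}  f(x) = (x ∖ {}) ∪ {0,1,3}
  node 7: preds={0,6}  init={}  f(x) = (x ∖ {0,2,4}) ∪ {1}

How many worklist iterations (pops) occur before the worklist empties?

14

Iteration log — 14 steps:
  step 1. node 0  ⊔preds={}  new={2}  stable
  step 2. node 1  ⊔preds={}  new={0,1,2,3,4}  old={}  +wl: 0
  step 3. node 2  ⊔preds={0,1,2,3,4}  new={}  stable
  step 4. node 3  ⊔preds={0,1,2,3,4}  new={1,2,3}  old={}  +wl: 
  step 5. node 4  ⊔preds={0,1,2,3,4}  new={0,1,2,3,4}  old={}  +wl: 
  step 6. node 5  ⊔preds={0,1,2,3,4}  new={0,1,2,3,4}  old={}  +wl: 2
  step 7. node 6  ⊔preds={}  new={0,1,3}  old={}  +wl: 3,4
  step 8. node 7  ⊔preds={0,1,2,3}  new={1,3}  old={}  +wl: 
  step 9. node 0  ⊔preds={0,1,2,3,4}  new={2,4}  old={2}  +wl: 5,7
  step 10. node 2  ⊔preds={0,1,2,3,4}  new={}  stable
  step 11. node 3  ⊔preds={0,1,2,3,4}  new={1,2,3}  stable
  step 12. node 4  ⊔preds={0,1,2,3,4}  new={0,1,2,3,4}  stable
  step 13. node 5  ⊔preds={0,1,2,3,4}  new={0,1,2,3,4}  stable
  step 14. node 7  ⊔preds={0,1,2,3,4}  new={1,3}  stable

Least fixpoint reached:
  node 0: {2,4}
  node 1: {0,1,2,3,4}
  node 2: {}
  node 3: {1,2,3}
  node 4: {0,1,2,3,4}
  node 5: {0,1,2,3,4}
  node 6: {0,1,3}
  node 7: {1,3}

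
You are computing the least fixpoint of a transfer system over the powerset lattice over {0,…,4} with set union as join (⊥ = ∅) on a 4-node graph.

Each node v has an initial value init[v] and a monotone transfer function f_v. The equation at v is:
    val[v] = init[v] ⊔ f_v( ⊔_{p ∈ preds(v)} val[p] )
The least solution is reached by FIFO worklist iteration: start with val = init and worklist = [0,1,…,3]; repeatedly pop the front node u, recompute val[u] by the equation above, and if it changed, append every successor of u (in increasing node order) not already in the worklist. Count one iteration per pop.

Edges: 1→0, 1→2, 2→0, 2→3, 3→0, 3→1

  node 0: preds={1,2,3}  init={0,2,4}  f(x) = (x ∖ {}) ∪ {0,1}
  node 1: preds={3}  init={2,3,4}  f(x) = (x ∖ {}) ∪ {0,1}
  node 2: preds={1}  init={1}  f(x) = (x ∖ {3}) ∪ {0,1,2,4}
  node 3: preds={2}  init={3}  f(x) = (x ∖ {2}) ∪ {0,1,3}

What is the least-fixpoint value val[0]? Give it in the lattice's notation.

{0,1,2,3,4}

Worklist (6 pops):
  #1 pop 0: in={1,2,3,4} → {0,1,2,3,4} (was {0,2,4}); enqueue []
  #2 pop 1: in={3} → {0,1,2,3,4} (was {2,3,4}); enqueue [0]
  #3 pop 2: in={0,1,2,3,4} → {0,1,2,4} (was {1}); enqueue []
  #4 pop 3: in={0,1,2,4} → {0,1,3,4} (was {3}); enqueue [1]
  #5 pop 0: in={0,1,2,3,4} → {0,1,2,3,4} (no change)
  #6 pop 1: in={0,1,3,4} → {0,1,2,3,4} (no change)

Fixpoint:
  val[0] = {0,1,2,3,4}
  val[1] = {0,1,2,3,4}
  val[2] = {0,1,2,4}
  val[3] = {0,1,3,4}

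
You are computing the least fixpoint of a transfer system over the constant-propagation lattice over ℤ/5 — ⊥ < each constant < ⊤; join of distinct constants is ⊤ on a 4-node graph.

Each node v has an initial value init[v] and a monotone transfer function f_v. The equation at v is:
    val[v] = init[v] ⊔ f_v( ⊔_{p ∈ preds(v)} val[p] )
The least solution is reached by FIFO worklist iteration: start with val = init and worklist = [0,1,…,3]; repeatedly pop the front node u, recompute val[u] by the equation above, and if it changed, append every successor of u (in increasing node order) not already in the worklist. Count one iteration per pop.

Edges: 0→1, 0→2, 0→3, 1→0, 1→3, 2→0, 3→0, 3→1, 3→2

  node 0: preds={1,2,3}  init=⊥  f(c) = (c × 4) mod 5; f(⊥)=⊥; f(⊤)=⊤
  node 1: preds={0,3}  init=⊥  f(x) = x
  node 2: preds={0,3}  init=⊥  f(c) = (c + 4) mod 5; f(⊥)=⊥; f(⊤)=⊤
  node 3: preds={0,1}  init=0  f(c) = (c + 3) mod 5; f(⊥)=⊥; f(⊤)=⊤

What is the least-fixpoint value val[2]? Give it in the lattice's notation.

Trace (9 dequeues):
  [1] u=0 | in 0 | out 0 | prev ⊥ | push {}
  [2] u=1 | in 0 | out 0 | prev ⊥ | push {0}
  [3] u=2 | in 0 | out 4 | prev ⊥ | push {}
  [4] u=3 | in 0 | out ⊤ | prev 0 | push {1,2}
  [5] u=0 | in ⊤ | out ⊤ | prev 0 | push {3}
  [6] u=1 | in ⊤ | out ⊤ | prev 0 | push {0}
  [7] u=2 | in ⊤ | out ⊤ | prev 4 | push {}
  [8] u=3 | in ⊤ | out ⊤ | ==
  [9] u=0 | in ⊤ | out ⊤ | ==

Converged values:
  [0] ⊤
  [1] ⊤
  [2] ⊤
  [3] ⊤

⊤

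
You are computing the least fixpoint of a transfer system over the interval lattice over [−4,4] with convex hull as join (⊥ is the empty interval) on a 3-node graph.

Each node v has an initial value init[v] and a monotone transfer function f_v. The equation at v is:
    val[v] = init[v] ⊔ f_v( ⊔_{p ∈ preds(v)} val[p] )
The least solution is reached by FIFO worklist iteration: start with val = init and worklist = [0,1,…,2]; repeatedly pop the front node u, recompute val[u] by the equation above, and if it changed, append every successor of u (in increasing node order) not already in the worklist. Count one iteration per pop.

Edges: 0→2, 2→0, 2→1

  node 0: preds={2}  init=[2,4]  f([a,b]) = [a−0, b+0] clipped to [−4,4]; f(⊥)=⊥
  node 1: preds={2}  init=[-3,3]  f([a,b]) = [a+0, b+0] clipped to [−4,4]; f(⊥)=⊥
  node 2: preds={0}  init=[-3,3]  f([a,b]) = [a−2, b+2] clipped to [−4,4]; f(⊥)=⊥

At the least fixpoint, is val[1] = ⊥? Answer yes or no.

Trace (6 dequeues):
  [1] u=0 | in [-3,3] | out [-3,4] | prev [2,4] | push {}
  [2] u=1 | in [-3,3] | out [-3,3] | ==
  [3] u=2 | in [-3,4] | out [-4,4] | prev [-3,3] | push {0,1}
  [4] u=0 | in [-4,4] | out [-4,4] | prev [-3,4] | push {2}
  [5] u=1 | in [-4,4] | out [-4,4] | prev [-3,3] | push {}
  [6] u=2 | in [-4,4] | out [-4,4] | ==

Converged values:
  [0] [-4,4]
  [1] [-4,4]
  [2] [-4,4]

no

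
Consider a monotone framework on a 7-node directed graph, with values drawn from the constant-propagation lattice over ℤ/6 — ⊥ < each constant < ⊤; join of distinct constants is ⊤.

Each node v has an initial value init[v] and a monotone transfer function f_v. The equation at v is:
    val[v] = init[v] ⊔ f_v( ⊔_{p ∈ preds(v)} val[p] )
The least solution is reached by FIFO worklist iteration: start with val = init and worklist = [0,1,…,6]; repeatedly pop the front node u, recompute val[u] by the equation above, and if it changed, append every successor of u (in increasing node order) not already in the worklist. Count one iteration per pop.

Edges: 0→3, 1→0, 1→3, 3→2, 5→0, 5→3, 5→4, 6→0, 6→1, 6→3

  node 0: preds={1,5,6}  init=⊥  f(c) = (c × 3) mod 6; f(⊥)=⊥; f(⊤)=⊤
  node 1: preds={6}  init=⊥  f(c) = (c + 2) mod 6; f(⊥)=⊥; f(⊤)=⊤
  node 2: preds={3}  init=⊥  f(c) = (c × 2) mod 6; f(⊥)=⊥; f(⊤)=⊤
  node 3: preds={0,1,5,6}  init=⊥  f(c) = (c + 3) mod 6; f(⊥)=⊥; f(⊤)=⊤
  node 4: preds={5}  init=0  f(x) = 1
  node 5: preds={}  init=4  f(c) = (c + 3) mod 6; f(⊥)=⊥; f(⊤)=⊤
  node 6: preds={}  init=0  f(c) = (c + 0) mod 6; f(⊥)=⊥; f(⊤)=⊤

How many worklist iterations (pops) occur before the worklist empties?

9

Worklist (9 pops):
  #1 pop 0: in=⊤ → ⊤ (was ⊥); enqueue []
  #2 pop 1: in=0 → 2 (was ⊥); enqueue [0]
  #3 pop 2: in=⊥ → ⊥ (no change)
  #4 pop 3: in=⊤ → ⊤ (was ⊥); enqueue [2]
  #5 pop 4: in=4 → ⊤ (was 0); enqueue []
  #6 pop 5: in=⊥ → 4 (no change)
  #7 pop 6: in=⊥ → 0 (no change)
  #8 pop 0: in=⊤ → ⊤ (no change)
  #9 pop 2: in=⊤ → ⊤ (was ⊥); enqueue []

Fixpoint:
  val[0] = ⊤
  val[1] = 2
  val[2] = ⊤
  val[3] = ⊤
  val[4] = ⊤
  val[5] = 4
  val[6] = 0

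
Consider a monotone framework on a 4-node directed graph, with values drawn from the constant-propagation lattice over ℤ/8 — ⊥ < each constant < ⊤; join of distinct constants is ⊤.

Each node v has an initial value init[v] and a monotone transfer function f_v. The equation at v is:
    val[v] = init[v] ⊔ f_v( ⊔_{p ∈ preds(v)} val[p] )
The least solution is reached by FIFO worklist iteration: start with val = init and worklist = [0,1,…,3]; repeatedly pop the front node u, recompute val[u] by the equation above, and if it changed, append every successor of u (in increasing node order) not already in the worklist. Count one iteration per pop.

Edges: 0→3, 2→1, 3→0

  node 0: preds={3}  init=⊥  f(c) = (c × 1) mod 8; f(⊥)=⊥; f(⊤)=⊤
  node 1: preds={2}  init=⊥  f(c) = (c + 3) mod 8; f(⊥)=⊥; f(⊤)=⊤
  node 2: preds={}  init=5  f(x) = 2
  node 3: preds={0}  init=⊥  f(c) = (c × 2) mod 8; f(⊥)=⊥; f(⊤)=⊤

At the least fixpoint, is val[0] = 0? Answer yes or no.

no

Trace (5 dequeues):
  [1] u=0 | in ⊥ | out ⊥ | ==
  [2] u=1 | in 5 | out 0 | prev ⊥ | push {}
  [3] u=2 | in ⊥ | out ⊤ | prev 5 | push {1}
  [4] u=3 | in ⊥ | out ⊥ | ==
  [5] u=1 | in ⊤ | out ⊤ | prev 0 | push {}

Converged values:
  [0] ⊥
  [1] ⊤
  [2] ⊤
  [3] ⊥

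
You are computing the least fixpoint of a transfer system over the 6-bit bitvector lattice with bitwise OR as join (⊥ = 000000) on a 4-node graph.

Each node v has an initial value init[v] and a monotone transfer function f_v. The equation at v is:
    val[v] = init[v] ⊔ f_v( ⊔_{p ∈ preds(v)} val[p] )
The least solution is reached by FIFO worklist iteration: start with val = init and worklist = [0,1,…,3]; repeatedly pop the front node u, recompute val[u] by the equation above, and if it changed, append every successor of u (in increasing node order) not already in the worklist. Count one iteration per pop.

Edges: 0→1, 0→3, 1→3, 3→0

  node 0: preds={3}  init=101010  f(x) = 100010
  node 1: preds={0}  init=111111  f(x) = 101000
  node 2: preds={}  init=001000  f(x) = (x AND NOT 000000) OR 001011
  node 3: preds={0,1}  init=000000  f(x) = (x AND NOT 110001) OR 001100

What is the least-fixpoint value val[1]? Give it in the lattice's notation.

Iteration log — 5 steps:
  step 1. node 0  ⊔preds=000000  new=101010  stable
  step 2. node 1  ⊔preds=101010  new=111111  stable
  step 3. node 2  ⊔preds=000000  new=001011  old=001000  +wl: 
  step 4. node 3  ⊔preds=111111  new=001110  old=000000  +wl: 0
  step 5. node 0  ⊔preds=001110  new=101010  stable

Least fixpoint reached:
  node 0: 101010
  node 1: 111111
  node 2: 001011
  node 3: 001110

111111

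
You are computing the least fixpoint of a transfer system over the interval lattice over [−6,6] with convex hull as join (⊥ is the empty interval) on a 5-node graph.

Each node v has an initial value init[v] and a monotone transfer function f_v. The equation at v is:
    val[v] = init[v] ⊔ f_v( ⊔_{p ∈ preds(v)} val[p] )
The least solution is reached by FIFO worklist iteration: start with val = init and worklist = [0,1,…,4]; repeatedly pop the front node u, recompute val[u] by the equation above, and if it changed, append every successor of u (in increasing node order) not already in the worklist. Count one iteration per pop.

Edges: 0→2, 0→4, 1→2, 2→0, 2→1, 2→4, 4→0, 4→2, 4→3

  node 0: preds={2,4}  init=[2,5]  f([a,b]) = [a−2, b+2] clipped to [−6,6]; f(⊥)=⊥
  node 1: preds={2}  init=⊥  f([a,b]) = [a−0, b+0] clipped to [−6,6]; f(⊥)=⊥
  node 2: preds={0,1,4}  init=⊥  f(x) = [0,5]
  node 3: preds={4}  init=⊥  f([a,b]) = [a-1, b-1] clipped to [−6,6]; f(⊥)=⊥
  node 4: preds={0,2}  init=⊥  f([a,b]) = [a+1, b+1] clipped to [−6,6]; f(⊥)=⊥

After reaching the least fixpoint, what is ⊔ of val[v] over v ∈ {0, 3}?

Worklist (29 pops):
  #1 pop 0: in=⊥ → [2,5] (no change)
  #2 pop 1: in=⊥ → ⊥ (no change)
  #3 pop 2: in=[2,5] → [0,5] (was ⊥); enqueue [0,1]
  #4 pop 3: in=⊥ → ⊥ (no change)
  #5 pop 4: in=[0,5] → [1,6] (was ⊥); enqueue [2,3]
  #6 pop 0: in=[0,6] → [-2,6] (was [2,5]); enqueue [4]
  #7 pop 1: in=[0,5] → [0,5] (was ⊥); enqueue []
  #8 pop 2: in=[-2,6] → [0,5] (no change)
  #9 pop 3: in=[1,6] → [0,5] (was ⊥); enqueue []
  #10 pop 4: in=[-2,6] → [-1,6] (was [1,6]); enqueue [0,2,3]
  #11 pop 0: in=[-1,6] → [-3,6] (was [-2,6]); enqueue [4]
  #12 pop 2: in=[-3,6] → [0,5] (no change)
  #13 pop 3: in=[-1,6] → [-2,5] (was [0,5]); enqueue []
  #14 pop 4: in=[-3,6] → [-2,6] (was [-1,6]); enqueue [0,2,3]
  #15 pop 0: in=[-2,6] → [-4,6] (was [-3,6]); enqueue [4]
  #16 pop 2: in=[-4,6] → [0,5] (no change)
  #17 pop 3: in=[-2,6] → [-3,5] (was [-2,5]); enqueue []
  #18 pop 4: in=[-4,6] → [-3,6] (was [-2,6]); enqueue [0,2,3]
  #19 pop 0: in=[-3,6] → [-5,6] (was [-4,6]); enqueue [4]
  #20 pop 2: in=[-5,6] → [0,5] (no change)
  #21 pop 3: in=[-3,6] → [-4,5] (was [-3,5]); enqueue []
  #22 pop 4: in=[-5,6] → [-4,6] (was [-3,6]); enqueue [0,2,3]
  #23 pop 0: in=[-4,6] → [-6,6] (was [-5,6]); enqueue [4]
  #24 pop 2: in=[-6,6] → [0,5] (no change)
  #25 pop 3: in=[-4,6] → [-5,5] (was [-4,5]); enqueue []
  #26 pop 4: in=[-6,6] → [-5,6] (was [-4,6]); enqueue [0,2,3]
  #27 pop 0: in=[-5,6] → [-6,6] (no change)
  #28 pop 2: in=[-6,6] → [0,5] (no change)
  #29 pop 3: in=[-5,6] → [-6,5] (was [-5,5]); enqueue []

Fixpoint:
  val[0] = [-6,6]
  val[1] = [0,5]
  val[2] = [0,5]
  val[3] = [-6,5]
  val[4] = [-5,6]

[-6,6]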